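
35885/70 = 512 + 9/14 = 512.64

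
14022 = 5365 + 8657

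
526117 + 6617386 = 7143503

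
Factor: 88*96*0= 0 = 0^1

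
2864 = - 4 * (-716 ) 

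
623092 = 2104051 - 1480959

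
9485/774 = 12 + 197/774 = 12.25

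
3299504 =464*7111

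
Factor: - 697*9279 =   -  3^2*17^1*41^1*1031^1 =- 6467463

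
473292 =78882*6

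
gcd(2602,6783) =1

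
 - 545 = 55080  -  55625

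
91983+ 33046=125029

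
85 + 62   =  147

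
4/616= 1/154 = 0.01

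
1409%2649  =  1409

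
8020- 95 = 7925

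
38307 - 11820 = 26487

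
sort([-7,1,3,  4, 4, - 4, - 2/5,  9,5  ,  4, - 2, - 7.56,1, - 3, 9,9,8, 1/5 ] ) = [ - 7.56, - 7,-4, - 3, -2, - 2/5, 1/5, 1 , 1,3,4, 4 , 4,5,  8, 9,9,9 ]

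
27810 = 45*618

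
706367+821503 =1527870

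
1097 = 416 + 681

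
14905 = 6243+8662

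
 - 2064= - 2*1032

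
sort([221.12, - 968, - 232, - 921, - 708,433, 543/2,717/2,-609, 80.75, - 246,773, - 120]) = [- 968, - 921,-708,-609, - 246,-232,-120,80.75, 221.12,543/2,717/2,  433,773 ]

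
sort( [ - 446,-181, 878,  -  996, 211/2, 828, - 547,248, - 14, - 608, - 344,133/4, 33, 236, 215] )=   [ - 996, - 608, - 547,  -  446, - 344, - 181, - 14,33,133/4 , 211/2,215,  236,248,828, 878]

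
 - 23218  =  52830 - 76048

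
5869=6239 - 370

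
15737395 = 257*61235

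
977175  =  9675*101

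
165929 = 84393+81536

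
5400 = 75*72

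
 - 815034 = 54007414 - 54822448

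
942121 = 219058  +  723063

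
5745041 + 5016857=10761898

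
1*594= 594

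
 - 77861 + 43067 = -34794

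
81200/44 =1845 + 5/11 = 1845.45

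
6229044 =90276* 69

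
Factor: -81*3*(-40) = 9720 = 2^3*3^5*5^1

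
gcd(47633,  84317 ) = 1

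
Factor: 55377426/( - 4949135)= - 2^1*3^1 * 5^(-1 )*  13^1*709967^1*989827^( - 1) 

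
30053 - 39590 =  - 9537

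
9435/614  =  9435/614 = 15.37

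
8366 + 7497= 15863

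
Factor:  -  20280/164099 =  - 2^3*3^1*5^1*971^( - 1)  =  -120/971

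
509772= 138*3694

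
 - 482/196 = - 3 + 53/98 = - 2.46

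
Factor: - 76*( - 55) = 2^2*5^1*11^1*19^1 = 4180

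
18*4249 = 76482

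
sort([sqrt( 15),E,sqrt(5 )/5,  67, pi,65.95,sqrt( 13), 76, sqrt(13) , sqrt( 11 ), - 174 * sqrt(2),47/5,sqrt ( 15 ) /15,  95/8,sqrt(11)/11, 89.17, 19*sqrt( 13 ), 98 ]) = [ - 174*sqrt( 2 ),  sqrt( 15 )/15, sqrt( 11)/11,sqrt ( 5)/5, E,pi, sqrt( 11), sqrt( 13),sqrt (13), sqrt (15),47/5,95/8, 65.95, 67 , 19*sqrt(13),  76, 89.17 , 98 ]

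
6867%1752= 1611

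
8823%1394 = 459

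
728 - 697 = 31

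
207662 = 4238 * 49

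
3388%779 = 272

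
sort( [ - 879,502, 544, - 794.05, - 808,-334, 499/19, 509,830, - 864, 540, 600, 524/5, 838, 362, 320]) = [ - 879,-864, - 808,-794.05,  -  334, 499/19, 524/5, 320 , 362,502, 509, 540, 544, 600  ,  830, 838 ]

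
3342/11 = 303  +  9/11 = 303.82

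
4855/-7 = - 694 + 3/7 = - 693.57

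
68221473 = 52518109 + 15703364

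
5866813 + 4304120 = 10170933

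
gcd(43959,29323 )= 1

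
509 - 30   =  479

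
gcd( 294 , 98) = 98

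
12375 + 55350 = 67725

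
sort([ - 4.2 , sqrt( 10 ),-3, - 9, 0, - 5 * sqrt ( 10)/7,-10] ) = [ - 10, - 9 , - 4.2,-3, - 5 * sqrt(10 )/7,0,  sqrt(10) ] 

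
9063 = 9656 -593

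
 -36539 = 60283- 96822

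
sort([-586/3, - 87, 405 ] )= [ -586/3,  -  87,405 ]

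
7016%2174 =494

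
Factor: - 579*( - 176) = 2^4*3^1 * 11^1*193^1 = 101904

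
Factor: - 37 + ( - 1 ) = - 2^1*19^1=- 38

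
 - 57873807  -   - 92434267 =34560460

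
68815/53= 1298 + 21/53  =  1298.40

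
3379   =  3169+210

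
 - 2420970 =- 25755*94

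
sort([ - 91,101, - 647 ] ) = [ - 647,  -  91, 101]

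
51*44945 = 2292195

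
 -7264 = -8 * 908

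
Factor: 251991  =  3^5 * 17^1*61^1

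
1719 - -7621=9340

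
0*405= 0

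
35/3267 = 35/3267 = 0.01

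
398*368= 146464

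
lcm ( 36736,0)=0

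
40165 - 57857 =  - 17692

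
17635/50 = 352 + 7/10 = 352.70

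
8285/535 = 1657/107= 15.49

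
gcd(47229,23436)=21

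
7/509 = 7/509  =  0.01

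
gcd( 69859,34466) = 1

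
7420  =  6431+989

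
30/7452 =5/1242 = 0.00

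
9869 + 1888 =11757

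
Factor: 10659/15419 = 3^1*11^1*19^1*907^(-1) = 627/907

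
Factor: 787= 787^1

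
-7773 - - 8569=796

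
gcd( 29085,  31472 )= 7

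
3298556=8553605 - 5255049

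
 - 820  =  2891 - 3711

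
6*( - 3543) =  - 21258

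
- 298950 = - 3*99650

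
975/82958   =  975/82958=0.01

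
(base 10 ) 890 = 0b1101111010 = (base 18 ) 2d8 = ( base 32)rq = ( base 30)tk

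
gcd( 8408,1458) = 2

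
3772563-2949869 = 822694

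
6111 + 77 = 6188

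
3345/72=46 + 11/24 = 46.46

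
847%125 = 97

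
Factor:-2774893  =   - 11^2*17^1 * 19^1*71^1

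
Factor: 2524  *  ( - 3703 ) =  - 9346372 =- 2^2*7^1 * 23^2  *631^1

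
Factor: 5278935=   3^1*5^1*351929^1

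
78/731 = 78/731=0.11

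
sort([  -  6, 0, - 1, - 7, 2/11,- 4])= [ - 7 , - 6, - 4,-1, 0 , 2/11] 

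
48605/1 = 48605 = 48605.00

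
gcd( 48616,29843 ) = 1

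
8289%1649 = 44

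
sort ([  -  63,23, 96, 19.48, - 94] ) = [ - 94, - 63,19.48,23,96] 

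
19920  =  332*60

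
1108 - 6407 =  - 5299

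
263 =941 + - 678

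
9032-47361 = - 38329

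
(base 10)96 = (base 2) 1100000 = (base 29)39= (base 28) 3c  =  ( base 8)140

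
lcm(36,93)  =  1116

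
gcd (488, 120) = 8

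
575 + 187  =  762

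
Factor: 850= 2^1*5^2*17^1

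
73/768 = 73/768=0.10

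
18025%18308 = 18025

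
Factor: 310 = 2^1*5^1 * 31^1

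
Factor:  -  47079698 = -2^1 * 17^1*1384697^1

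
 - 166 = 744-910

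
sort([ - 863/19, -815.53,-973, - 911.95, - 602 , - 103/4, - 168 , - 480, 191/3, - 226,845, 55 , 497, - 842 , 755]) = [-973,  -  911.95, - 842 ,-815.53,  -  602,  -  480,  -  226, - 168,  -  863/19, - 103/4,55 , 191/3,497,755, 845]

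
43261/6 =7210 + 1/6 = 7210.17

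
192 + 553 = 745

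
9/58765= 9/58765 =0.00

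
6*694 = 4164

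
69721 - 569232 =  - 499511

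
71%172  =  71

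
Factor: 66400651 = 1049^1 * 63299^1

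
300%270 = 30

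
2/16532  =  1/8266 = 0.00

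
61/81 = 61/81 = 0.75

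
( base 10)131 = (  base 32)43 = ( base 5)1011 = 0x83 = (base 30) 4B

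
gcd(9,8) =1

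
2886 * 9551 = 27564186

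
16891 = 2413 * 7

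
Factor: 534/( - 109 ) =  - 2^1*3^1*89^1*109^( - 1)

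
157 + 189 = 346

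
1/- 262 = -1 + 261/262=-0.00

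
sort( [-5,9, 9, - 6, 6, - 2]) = [-6, - 5, - 2,6, 9,9] 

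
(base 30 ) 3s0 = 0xdd4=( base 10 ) 3540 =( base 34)324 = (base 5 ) 103130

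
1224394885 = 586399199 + 637995686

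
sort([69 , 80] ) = [ 69,80]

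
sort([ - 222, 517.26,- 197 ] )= [ - 222, - 197 , 517.26]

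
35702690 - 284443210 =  - 248740520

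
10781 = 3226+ 7555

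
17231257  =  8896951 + 8334306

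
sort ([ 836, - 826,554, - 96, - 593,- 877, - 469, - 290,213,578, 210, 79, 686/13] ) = [ - 877, - 826, - 593, - 469 , - 290, - 96,686/13,79,210, 213,554,578, 836]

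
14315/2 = 14315/2 = 7157.50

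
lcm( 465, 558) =2790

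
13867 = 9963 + 3904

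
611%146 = 27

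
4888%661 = 261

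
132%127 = 5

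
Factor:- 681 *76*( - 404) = 20909424 = 2^4*3^1 *19^1*101^1*227^1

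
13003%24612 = 13003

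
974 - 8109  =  -7135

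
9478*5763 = 54621714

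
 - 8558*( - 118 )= 1009844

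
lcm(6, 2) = 6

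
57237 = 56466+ 771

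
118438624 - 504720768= -386282144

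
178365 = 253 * 705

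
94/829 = 94/829 = 0.11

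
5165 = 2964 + 2201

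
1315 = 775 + 540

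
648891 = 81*8011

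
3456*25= 86400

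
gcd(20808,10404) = 10404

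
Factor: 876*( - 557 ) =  - 2^2*3^1*73^1*557^1 = - 487932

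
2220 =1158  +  1062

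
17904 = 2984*6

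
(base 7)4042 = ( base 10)1402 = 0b10101111010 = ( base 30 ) 1gm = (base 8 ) 2572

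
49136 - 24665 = 24471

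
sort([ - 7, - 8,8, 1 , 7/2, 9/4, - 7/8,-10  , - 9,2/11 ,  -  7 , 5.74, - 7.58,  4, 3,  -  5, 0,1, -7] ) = [ - 10, - 9,-8, - 7.58, - 7 ,-7, - 7,-5 , - 7/8, 0, 2/11,1,  1, 9/4,3,  7/2,4,5.74 , 8 ]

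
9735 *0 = 0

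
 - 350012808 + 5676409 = - 344336399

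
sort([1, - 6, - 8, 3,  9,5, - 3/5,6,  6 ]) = [  -  8, - 6, - 3/5 , 1,3,5,6,6, 9]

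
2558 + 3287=5845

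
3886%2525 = 1361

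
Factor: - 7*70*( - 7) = 2^1  *5^1*7^3  =  3430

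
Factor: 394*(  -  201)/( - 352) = 2^( - 4) * 3^1 * 11^(  -  1)*67^1*197^1 = 39597/176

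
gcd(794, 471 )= 1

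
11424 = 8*1428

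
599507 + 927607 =1527114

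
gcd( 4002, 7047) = 87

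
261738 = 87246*3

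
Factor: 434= 2^1*7^1*31^1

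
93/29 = 93/29 =3.21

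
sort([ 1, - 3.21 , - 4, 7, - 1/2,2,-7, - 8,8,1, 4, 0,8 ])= [-8, - 7, - 4, - 3.21 , - 1/2,0,1,  1,2,4,7,8,8 ]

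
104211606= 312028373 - 207816767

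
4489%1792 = 905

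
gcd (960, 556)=4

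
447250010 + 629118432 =1076368442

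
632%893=632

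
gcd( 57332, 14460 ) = 4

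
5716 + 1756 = 7472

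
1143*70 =80010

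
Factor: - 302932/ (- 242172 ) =349/279=3^( - 2)*31^( - 1) *349^1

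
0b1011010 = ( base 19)4E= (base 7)156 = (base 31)2S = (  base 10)90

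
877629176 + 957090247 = 1834719423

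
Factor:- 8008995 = - 3^1*5^1* 61^1*8753^1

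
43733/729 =43733/729 = 59.99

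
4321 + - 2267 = 2054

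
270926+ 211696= 482622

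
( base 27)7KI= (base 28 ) 765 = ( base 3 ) 21202200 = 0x161D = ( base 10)5661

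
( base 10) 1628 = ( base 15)738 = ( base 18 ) 508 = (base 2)11001011100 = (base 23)31I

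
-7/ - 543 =7/543=0.01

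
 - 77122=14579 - 91701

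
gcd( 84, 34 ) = 2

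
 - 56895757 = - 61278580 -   -  4382823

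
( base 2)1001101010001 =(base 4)1031101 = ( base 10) 4945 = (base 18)F4D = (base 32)4QH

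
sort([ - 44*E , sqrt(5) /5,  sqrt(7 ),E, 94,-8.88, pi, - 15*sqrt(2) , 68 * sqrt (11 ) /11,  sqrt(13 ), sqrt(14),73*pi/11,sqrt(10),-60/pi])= [- 44*E, - 15* sqrt(2),- 60/pi,- 8.88,sqrt(  5)/5,sqrt(7 ),E,pi , sqrt( 10 ),sqrt( 13)  ,  sqrt(14 ) , 68*sqrt(11)/11,73 * pi/11,94]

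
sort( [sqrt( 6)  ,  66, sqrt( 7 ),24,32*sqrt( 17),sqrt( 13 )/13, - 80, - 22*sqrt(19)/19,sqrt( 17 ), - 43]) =[ -80, - 43, - 22*sqrt(19 ) /19,  sqrt (13)/13, sqrt( 6) , sqrt( 7),sqrt( 17),  24, 66, 32*sqrt( 17) ]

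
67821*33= 2238093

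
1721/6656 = 1721/6656 = 0.26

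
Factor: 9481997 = 7^1*1354571^1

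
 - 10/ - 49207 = 10/49207  =  0.00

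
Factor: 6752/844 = 2^3 = 8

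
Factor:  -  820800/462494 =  - 410400/231247 = - 2^5 * 3^3 * 5^2* 19^1*71^( - 1 )*3257^ ( - 1 )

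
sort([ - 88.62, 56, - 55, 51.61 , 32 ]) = [ - 88.62,-55 , 32,51.61, 56] 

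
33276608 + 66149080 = 99425688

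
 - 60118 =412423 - 472541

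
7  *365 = 2555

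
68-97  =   - 29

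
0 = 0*451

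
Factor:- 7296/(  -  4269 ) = 2^7  *19^1*1423^( - 1) = 2432/1423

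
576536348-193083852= 383452496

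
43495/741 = 43495/741= 58.70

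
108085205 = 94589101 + 13496104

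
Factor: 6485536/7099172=1621384/1774793 = 2^3*19^1*103^( - 1 )* 10667^1*17231^ ( - 1 )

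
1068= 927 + 141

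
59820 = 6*9970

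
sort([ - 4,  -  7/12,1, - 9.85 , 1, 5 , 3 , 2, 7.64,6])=[ - 9.85, - 4, - 7/12, 1,1, 2, 3,5, 6,  7.64 ]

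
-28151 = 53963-82114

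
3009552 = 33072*91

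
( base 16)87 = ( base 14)99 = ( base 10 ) 135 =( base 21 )69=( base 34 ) 3x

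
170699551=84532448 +86167103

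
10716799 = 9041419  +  1675380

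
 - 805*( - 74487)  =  59962035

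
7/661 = 7/661 = 0.01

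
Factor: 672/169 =2^5 * 3^1*7^1*13^ ( - 2)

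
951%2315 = 951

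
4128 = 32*129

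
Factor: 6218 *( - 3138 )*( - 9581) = 186945276804 = 2^2*3^1*11^1 * 13^1*67^1*523^1 * 3109^1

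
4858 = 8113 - 3255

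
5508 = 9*612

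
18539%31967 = 18539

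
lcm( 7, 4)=28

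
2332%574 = 36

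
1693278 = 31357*54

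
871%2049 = 871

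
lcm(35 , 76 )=2660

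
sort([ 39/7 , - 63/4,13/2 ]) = [ - 63/4, 39/7, 13/2 ] 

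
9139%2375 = 2014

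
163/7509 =163/7509=0.02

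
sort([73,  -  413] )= [ - 413,73]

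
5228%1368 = 1124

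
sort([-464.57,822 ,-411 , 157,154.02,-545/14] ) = [-464.57, - 411,  -  545/14, 154.02,157,822] 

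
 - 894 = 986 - 1880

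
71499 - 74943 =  - 3444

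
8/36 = 2/9 = 0.22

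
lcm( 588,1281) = 35868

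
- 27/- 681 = 9/227 = 0.04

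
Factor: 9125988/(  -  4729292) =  - 2281497/1182323 = - 3^1*109^( -1)*10847^( - 1 )*760499^1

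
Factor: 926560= 2^5*5^1*5791^1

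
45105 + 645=45750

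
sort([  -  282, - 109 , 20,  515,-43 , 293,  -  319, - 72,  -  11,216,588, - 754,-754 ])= [  -  754, - 754, - 319, - 282,-109, - 72, - 43,- 11,  20, 216, 293,515, 588]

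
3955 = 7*565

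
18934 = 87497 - 68563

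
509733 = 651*783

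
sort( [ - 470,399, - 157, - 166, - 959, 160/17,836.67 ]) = [ - 959,-470, - 166 , -157, 160/17, 399 , 836.67 ]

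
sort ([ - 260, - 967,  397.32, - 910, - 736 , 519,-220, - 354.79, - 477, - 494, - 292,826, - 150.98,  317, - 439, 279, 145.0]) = [ - 967, - 910,-736,-494, - 477, - 439, - 354.79, - 292, - 260 , - 220,-150.98, 145.0,279 , 317,397.32,  519,826 ] 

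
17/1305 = 17/1305 = 0.01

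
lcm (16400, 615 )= 49200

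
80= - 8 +88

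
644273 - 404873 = 239400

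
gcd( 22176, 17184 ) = 96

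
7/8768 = 7/8768=0.00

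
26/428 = 13/214  =  0.06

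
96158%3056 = 1422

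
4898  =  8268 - 3370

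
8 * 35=280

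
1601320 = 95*16856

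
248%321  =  248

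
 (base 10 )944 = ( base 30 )11e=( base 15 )42e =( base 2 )1110110000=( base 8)1660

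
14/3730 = 7/1865 = 0.00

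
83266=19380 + 63886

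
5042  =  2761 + 2281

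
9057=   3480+5577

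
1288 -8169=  -6881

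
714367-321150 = 393217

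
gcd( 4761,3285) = 9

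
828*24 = 19872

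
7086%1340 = 386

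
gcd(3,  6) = 3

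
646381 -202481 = 443900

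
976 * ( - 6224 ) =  - 6074624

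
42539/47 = 42539/47 = 905.09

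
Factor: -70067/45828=-2^( -2 ) * 3^(-2) * 19^( - 1 )*67^(  -  1) * 70067^1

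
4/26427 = 4/26427= 0.00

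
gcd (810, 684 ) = 18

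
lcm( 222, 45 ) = 3330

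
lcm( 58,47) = 2726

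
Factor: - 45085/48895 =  - 7^( - 1)* 11^( - 1) * 71^1 = - 71/77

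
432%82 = 22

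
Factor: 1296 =2^4*3^4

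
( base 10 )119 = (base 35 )3E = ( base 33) 3k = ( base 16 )77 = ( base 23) 54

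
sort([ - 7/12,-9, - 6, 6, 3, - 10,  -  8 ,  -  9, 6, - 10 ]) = [ - 10, - 10, - 9, - 9, - 8, - 6 , - 7/12, 3 , 6, 6]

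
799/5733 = 799/5733=0.14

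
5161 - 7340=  - 2179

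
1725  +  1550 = 3275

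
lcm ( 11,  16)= 176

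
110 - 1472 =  - 1362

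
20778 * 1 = 20778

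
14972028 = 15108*991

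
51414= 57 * 902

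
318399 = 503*633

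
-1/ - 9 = 1/9 = 0.11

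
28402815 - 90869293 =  - 62466478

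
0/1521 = 0 = 0.00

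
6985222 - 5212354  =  1772868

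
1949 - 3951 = -2002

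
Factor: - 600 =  - 2^3*3^1*5^2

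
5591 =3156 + 2435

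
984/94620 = 82/7885 = 0.01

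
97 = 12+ 85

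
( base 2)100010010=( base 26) ae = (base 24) ba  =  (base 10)274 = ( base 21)d1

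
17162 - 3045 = 14117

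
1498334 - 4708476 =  - 3210142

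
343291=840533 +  - 497242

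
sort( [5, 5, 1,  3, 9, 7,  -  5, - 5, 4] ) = [- 5,-5,1,3, 4,5, 5,7,9 ] 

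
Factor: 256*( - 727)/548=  - 46528/137 = - 2^6  *137^( - 1 )*727^1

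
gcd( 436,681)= 1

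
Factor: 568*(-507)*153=-44060328 = - 2^3 * 3^3 *13^2*17^1*71^1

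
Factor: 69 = 3^1*23^1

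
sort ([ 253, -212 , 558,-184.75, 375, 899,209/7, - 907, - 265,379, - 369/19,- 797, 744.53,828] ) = [ - 907, - 797,-265, - 212, - 184.75, - 369/19,209/7,253,375, 379,558,744.53, 828,899] 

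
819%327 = 165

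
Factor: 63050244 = 2^2* 3^1*149^1  *179^1 * 197^1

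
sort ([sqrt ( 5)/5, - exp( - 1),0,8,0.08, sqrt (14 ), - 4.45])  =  [ - 4.45, - exp( - 1),0, 0.08,sqrt ( 5)/5, sqrt( 14 ), 8] 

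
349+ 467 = 816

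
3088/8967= 3088/8967=0.34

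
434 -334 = 100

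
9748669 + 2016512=11765181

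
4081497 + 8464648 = 12546145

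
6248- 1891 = 4357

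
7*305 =2135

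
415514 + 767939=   1183453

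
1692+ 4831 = 6523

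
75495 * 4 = 301980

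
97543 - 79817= 17726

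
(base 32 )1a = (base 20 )22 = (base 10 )42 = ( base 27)1f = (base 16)2a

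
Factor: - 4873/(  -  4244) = 2^( - 2 )*11^1* 443^1*1061^( - 1 ) 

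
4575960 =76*60210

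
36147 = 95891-59744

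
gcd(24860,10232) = 4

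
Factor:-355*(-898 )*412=2^3*5^1*71^1* 103^1*449^1 = 131341480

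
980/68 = 14+ 7/17 =14.41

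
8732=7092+1640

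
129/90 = 43/30=1.43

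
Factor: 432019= 7^1 * 61717^1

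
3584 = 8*448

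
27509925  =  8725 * 3153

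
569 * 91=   51779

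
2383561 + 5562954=7946515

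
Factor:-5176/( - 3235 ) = 2^3*5^(-1) = 8/5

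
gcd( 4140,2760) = 1380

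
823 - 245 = 578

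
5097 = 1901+3196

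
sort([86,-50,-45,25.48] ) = [ - 50 ,-45 , 25.48, 86 ]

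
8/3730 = 4/1865 = 0.00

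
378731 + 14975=393706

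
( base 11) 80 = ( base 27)37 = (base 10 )88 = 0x58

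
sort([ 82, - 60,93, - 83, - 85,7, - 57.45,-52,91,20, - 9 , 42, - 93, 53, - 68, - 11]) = [ - 93 , - 85, - 83,  -  68, - 60, - 57.45, - 52,- 11, - 9, 7,20,42,53,82,91,93]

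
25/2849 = 25/2849 = 0.01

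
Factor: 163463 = 31^1*5273^1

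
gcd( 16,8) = 8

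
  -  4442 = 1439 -5881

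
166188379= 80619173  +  85569206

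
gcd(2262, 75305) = 1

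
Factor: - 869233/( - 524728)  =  2^ ( - 3)*107^(-1 ) * 613^( - 1)*869233^1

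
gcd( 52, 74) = 2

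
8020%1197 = 838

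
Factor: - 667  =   - 23^1*29^1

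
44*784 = 34496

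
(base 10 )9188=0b10001111100100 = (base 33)8ee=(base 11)69A3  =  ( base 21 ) KHB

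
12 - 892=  - 880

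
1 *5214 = 5214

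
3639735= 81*44935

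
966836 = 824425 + 142411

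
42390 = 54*785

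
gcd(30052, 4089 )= 1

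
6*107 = 642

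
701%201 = 98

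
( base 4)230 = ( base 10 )44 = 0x2C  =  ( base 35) 19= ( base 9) 48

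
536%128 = 24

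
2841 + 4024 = 6865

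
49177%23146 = 2885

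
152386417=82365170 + 70021247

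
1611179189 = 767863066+843316123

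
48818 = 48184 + 634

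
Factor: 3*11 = 33= 3^1*11^1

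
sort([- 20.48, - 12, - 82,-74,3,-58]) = [- 82,-74, - 58, - 20.48, - 12, 3]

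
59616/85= 59616/85  =  701.36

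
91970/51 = 5410/3  =  1803.33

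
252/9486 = 14/527 = 0.03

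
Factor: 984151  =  7^1*140593^1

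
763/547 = 1 + 216/547 = 1.39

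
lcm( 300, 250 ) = 1500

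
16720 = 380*44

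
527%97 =42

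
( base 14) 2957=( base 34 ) 6BJ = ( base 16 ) 1ca1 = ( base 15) 2289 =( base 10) 7329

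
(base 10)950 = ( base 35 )r5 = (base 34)RW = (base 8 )1666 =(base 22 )1L4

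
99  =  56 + 43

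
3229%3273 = 3229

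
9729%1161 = 441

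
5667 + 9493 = 15160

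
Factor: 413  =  7^1*59^1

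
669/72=223/24 = 9.29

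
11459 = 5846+5613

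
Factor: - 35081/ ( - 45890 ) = 2^( - 1) * 5^( - 1)*13^ (-1)*353^ ( - 1)*35081^1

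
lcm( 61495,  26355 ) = 184485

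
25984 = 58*448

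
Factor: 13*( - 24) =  - 2^3 * 3^1*13^1 = -  312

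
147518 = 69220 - -78298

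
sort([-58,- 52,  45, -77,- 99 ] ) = [  -  99,-77  , - 58,-52, 45]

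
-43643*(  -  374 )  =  16322482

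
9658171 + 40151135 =49809306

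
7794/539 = 14 + 248/539 = 14.46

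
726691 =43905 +682786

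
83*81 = 6723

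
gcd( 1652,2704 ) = 4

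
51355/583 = 88  +  51/583 = 88.09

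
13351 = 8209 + 5142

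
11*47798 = 525778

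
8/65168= 1/8146 = 0.00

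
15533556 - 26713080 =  - 11179524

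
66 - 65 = 1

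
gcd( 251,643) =1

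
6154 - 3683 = 2471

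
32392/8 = 4049=4049.00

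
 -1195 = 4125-5320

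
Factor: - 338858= - 2^1*13^1  *  13033^1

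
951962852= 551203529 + 400759323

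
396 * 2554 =1011384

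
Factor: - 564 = -2^2*3^1*47^1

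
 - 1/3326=-1+3325/3326= - 0.00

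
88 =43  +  45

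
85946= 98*877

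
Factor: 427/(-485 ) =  - 5^(  -  1)*7^1*61^1* 97^( - 1 ) 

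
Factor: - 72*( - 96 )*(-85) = -2^8 * 3^3*5^1*17^1 = - 587520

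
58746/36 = 9791/6  =  1631.83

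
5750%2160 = 1430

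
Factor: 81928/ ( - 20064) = - 2^( - 2) * 3^( - 1)*7^2 = - 49/12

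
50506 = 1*50506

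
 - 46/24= - 23/12 = - 1.92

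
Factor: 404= 2^2*101^1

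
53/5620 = 53/5620 = 0.01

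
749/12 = 62+5/12 = 62.42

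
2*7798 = 15596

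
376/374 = 188/187 = 1.01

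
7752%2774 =2204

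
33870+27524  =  61394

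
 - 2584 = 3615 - 6199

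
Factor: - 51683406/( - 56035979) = 2^1*3^1*2917^1*2953^1 * 56035979^( - 1 ) 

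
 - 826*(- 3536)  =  2920736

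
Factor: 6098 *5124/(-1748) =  - 2^1*3^1 * 7^1 * 19^( - 1 )*23^( -1) * 61^1*3049^1 = -7811538/437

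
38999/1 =38999 = 38999.00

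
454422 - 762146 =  - 307724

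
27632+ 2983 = 30615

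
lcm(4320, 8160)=73440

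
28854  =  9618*3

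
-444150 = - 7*63450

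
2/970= 1/485= 0.00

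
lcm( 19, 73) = 1387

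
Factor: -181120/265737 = -640/939 = - 2^7 * 3^( - 1 ) * 5^1*313^ ( - 1) 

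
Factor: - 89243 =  - 7^1 * 11^1 * 19^1*61^1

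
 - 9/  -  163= 9/163= 0.06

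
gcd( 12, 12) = 12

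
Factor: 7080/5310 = 4/3 = 2^2*3^( - 1)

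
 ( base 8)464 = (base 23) d9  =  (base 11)260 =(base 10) 308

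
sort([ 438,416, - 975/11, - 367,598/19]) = [ - 367, - 975/11, 598/19, 416,438 ]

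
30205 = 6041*5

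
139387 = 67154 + 72233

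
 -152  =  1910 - 2062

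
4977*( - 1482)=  - 7375914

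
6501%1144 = 781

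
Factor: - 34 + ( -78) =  -112 = -2^4  *7^1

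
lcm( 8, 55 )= 440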